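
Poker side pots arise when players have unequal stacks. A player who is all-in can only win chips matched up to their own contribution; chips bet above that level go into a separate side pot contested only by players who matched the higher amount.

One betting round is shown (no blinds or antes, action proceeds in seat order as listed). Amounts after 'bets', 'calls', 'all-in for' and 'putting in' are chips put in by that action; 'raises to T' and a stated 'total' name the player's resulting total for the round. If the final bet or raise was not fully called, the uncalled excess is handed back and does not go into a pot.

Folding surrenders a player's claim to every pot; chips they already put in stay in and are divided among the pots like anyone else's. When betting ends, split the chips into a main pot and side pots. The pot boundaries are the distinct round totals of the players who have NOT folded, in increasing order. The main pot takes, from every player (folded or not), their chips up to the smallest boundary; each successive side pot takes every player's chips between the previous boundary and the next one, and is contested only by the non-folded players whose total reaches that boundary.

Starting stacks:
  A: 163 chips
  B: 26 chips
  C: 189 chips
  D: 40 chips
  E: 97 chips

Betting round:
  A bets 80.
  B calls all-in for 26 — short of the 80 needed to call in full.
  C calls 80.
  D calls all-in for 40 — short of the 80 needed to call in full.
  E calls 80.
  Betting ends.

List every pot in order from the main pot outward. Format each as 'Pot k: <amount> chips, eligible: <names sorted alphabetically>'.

Pot 1: 130 chips, eligible: A, B, C, D, E
Pot 2: 56 chips, eligible: A, C, D, E
Pot 3: 120 chips, eligible: A, C, E

Derivation:
Contributions: A=80, B=26, C=80, D=40, E=80
Pot levels (distinct totals of non-folded players): 26, 40, 80
Layer 1-26: 26 each from A, B, C, D, E = 26*5 = 130 chips; eligible A, B, C, D, E
Layer 27-40: 14 each from A, C, D, E = 14*4 = 56 chips; eligible A, C, D, E
Layer 41-80: 40 each from A, C, E = 40*3 = 120 chips; eligible A, C, E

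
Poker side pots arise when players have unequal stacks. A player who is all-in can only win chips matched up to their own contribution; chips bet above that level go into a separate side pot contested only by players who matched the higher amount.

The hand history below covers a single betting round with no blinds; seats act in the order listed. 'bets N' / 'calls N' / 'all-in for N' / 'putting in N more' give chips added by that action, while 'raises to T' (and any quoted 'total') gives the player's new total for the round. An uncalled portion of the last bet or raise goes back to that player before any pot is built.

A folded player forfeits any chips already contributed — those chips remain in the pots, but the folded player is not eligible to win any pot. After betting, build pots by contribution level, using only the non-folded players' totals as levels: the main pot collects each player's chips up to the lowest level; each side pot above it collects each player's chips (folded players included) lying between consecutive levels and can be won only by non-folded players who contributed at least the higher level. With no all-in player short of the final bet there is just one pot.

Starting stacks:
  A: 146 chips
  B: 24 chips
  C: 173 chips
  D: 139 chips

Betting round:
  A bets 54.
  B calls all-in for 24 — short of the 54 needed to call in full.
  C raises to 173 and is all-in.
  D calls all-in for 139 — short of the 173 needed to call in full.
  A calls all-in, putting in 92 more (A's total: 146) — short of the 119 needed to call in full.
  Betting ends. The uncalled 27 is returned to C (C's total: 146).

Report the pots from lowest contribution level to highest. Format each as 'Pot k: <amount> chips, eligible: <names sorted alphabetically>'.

Contributions (after 27 returned to C): A=146, B=24, C=146, D=139
Pot levels (distinct totals of non-folded players): 24, 139, 146
Layer 1-24: 24 each from A, B, C, D = 24*4 = 96 chips; eligible A, B, C, D
Layer 25-139: 115 each from A, C, D = 115*3 = 345 chips; eligible A, C, D
Layer 140-146: 7 each from A, C = 7*2 = 14 chips; eligible A, C

Pot 1: 96 chips, eligible: A, B, C, D
Pot 2: 345 chips, eligible: A, C, D
Pot 3: 14 chips, eligible: A, C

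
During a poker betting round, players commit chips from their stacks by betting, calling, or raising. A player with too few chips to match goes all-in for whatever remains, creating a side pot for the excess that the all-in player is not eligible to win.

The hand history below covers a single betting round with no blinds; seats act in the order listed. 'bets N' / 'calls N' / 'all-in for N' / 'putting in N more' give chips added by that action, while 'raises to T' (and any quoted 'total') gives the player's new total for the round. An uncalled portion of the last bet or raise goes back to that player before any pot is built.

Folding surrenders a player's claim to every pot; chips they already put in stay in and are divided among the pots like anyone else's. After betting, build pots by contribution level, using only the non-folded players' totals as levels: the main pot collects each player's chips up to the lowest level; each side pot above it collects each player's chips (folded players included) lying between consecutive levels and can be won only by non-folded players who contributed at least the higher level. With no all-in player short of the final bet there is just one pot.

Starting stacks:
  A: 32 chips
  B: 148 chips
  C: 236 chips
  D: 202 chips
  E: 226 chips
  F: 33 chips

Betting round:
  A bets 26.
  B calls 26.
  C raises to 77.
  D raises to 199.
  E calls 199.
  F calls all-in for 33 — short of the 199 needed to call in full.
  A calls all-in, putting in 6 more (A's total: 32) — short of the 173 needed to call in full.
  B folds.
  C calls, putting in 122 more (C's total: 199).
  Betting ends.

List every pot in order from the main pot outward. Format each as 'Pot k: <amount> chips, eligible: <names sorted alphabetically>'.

Pot 1: 186 chips, eligible: A, C, D, E, F
Pot 2: 4 chips, eligible: C, D, E, F
Pot 3: 498 chips, eligible: C, D, E

Derivation:
Contributions: A=32, B=26, C=199, D=199, E=199, F=33
Folded: B
Pot levels (distinct totals of non-folded players): 32, 33, 199
Layer 1-32: A 32 + B 26 + C 32 + D 32 + E 32 + F 32 = 186 chips; eligible A, C, D, E, F
Layer 33-33: 1 each from C, D, E, F = 1*4 = 4 chips; eligible C, D, E, F
Layer 34-199: 166 each from C, D, E = 166*3 = 498 chips; eligible C, D, E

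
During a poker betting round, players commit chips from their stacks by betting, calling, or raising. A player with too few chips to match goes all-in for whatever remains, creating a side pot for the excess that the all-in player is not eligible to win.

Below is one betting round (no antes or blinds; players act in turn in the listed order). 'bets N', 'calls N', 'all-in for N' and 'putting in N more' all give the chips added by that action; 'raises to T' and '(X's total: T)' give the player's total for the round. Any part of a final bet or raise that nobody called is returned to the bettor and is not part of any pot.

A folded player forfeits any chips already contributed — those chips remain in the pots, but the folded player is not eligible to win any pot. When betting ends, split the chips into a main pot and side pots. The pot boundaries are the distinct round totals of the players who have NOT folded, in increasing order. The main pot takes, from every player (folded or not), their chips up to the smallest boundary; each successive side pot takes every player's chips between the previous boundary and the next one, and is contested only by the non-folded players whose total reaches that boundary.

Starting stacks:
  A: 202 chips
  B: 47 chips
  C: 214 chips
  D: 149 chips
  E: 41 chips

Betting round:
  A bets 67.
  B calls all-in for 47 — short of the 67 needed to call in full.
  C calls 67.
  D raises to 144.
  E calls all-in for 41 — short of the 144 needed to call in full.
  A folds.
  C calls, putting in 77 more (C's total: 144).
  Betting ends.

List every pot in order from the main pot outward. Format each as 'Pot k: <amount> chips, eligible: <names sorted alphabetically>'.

Contributions: A=67, B=47, C=144, D=144, E=41
Folded: A
Pot levels (distinct totals of non-folded players): 41, 47, 144
Layer 1-41: 41 each from A, B, C, D, E = 41*5 = 205 chips; eligible B, C, D, E
Layer 42-47: 6 each from A, B, C, D = 6*4 = 24 chips; eligible B, C, D
Layer 48-144: A 20 + C 97 + D 97 = 214 chips; eligible C, D

Pot 1: 205 chips, eligible: B, C, D, E
Pot 2: 24 chips, eligible: B, C, D
Pot 3: 214 chips, eligible: C, D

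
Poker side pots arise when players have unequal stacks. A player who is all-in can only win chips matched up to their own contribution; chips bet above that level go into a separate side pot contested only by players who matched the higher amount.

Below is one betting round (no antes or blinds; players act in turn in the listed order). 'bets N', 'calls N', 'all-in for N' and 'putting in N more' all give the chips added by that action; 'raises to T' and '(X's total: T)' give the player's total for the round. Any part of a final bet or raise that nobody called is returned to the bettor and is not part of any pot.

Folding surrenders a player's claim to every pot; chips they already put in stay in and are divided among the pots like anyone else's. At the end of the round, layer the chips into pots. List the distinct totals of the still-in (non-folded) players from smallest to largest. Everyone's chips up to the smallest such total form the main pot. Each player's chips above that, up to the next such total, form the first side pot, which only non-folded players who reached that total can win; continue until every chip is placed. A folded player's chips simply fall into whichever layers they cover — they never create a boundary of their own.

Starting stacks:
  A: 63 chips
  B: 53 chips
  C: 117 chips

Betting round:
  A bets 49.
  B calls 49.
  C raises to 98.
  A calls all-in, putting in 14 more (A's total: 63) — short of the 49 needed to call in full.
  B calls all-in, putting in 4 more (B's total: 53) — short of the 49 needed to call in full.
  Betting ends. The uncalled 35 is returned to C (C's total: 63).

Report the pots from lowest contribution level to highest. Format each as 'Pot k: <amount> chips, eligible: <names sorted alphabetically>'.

Contributions (after 35 returned to C): A=63, B=53, C=63
Pot levels (distinct totals of non-folded players): 53, 63
Layer 1-53: 53 each from A, B, C = 53*3 = 159 chips; eligible A, B, C
Layer 54-63: 10 each from A, C = 10*2 = 20 chips; eligible A, C

Pot 1: 159 chips, eligible: A, B, C
Pot 2: 20 chips, eligible: A, C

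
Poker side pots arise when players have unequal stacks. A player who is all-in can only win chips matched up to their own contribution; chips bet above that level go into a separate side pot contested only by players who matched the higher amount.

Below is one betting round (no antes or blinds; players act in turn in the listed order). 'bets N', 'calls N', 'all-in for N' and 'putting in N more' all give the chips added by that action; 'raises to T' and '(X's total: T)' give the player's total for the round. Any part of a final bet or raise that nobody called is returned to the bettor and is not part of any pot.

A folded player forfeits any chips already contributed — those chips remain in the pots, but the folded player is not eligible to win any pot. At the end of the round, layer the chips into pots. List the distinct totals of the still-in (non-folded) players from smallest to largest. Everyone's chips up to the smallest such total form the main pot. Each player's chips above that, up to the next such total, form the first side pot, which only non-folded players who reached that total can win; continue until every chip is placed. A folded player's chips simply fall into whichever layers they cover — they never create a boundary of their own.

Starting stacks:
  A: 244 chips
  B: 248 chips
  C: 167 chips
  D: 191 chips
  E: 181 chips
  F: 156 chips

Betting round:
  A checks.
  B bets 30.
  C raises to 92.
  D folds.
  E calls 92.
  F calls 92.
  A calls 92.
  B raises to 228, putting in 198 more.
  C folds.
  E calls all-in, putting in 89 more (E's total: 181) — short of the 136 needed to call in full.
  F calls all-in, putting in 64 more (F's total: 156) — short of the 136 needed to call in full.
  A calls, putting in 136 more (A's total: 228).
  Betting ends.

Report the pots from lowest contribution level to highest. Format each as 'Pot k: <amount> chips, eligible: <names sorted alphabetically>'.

Contributions: A=228, B=228, C=92, E=181, F=156
Folded: C, D
Pot levels (distinct totals of non-folded players): 156, 181, 228
Layer 1-156: A 156 + B 156 + C 92 + E 156 + F 156 = 716 chips; eligible A, B, E, F
Layer 157-181: 25 each from A, B, E = 25*3 = 75 chips; eligible A, B, E
Layer 182-228: 47 each from A, B = 47*2 = 94 chips; eligible A, B

Pot 1: 716 chips, eligible: A, B, E, F
Pot 2: 75 chips, eligible: A, B, E
Pot 3: 94 chips, eligible: A, B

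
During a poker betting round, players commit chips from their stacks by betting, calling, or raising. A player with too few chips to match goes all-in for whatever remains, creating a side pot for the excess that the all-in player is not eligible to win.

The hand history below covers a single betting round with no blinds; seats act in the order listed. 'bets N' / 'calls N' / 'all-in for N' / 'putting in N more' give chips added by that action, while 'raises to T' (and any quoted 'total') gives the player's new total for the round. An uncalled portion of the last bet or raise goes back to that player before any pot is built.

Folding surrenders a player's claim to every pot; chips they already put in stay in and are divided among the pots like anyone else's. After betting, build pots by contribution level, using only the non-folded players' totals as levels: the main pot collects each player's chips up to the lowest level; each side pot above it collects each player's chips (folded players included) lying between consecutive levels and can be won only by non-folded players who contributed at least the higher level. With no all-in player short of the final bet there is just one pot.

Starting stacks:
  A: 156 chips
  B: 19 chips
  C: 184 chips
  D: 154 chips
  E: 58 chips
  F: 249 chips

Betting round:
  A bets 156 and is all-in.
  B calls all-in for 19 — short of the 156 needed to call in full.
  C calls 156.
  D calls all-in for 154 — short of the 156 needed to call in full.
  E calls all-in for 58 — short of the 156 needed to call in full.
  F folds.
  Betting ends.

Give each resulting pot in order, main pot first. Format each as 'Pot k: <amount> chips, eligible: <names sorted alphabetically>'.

Pot 1: 95 chips, eligible: A, B, C, D, E
Pot 2: 156 chips, eligible: A, C, D, E
Pot 3: 288 chips, eligible: A, C, D
Pot 4: 4 chips, eligible: A, C

Derivation:
Contributions: A=156, B=19, C=156, D=154, E=58
Folded: F
Pot levels (distinct totals of non-folded players): 19, 58, 154, 156
Layer 1-19: 19 each from A, B, C, D, E = 19*5 = 95 chips; eligible A, B, C, D, E
Layer 20-58: 39 each from A, C, D, E = 39*4 = 156 chips; eligible A, C, D, E
Layer 59-154: 96 each from A, C, D = 96*3 = 288 chips; eligible A, C, D
Layer 155-156: 2 each from A, C = 2*2 = 4 chips; eligible A, C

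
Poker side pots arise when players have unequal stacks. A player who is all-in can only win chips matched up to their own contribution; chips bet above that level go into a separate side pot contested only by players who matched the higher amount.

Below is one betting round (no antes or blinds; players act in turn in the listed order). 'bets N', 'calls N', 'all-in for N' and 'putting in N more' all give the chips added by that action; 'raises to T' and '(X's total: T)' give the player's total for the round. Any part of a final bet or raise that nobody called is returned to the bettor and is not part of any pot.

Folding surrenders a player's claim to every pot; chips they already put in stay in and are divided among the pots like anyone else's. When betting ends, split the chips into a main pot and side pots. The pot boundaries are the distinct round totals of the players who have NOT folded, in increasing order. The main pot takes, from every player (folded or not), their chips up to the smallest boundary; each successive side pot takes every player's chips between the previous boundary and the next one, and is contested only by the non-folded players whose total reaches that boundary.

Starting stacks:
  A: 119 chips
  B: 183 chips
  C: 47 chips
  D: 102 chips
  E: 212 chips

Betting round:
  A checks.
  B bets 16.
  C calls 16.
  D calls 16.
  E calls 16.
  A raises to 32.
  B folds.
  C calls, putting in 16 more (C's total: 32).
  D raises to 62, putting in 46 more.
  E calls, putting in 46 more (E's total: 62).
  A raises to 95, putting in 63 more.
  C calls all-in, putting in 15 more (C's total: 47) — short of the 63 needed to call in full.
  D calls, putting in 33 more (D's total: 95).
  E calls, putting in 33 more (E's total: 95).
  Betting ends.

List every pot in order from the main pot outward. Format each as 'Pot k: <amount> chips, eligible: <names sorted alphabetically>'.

Contributions: A=95, B=16, C=47, D=95, E=95
Folded: B
Pot levels (distinct totals of non-folded players): 47, 95
Layer 1-47: A 47 + B 16 + C 47 + D 47 + E 47 = 204 chips; eligible A, C, D, E
Layer 48-95: 48 each from A, D, E = 48*3 = 144 chips; eligible A, D, E

Pot 1: 204 chips, eligible: A, C, D, E
Pot 2: 144 chips, eligible: A, D, E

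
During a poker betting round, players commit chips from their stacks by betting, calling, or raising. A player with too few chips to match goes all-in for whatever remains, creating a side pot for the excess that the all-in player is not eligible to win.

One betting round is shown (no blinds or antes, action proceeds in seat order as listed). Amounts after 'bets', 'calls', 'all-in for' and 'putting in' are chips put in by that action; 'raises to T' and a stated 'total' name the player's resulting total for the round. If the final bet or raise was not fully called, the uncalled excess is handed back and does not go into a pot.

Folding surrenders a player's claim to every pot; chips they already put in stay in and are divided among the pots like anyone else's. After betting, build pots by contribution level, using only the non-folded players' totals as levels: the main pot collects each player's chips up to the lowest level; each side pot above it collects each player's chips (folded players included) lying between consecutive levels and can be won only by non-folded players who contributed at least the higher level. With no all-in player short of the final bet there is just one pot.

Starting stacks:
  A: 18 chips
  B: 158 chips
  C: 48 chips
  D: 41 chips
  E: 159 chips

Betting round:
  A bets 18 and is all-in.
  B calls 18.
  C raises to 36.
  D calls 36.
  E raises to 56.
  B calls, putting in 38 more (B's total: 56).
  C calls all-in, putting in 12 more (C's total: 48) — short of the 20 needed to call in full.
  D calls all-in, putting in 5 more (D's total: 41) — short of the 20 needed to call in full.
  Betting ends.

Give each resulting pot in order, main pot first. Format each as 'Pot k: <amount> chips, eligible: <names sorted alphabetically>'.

Contributions: A=18, B=56, C=48, D=41, E=56
Pot levels (distinct totals of non-folded players): 18, 41, 48, 56
Layer 1-18: 18 each from A, B, C, D, E = 18*5 = 90 chips; eligible A, B, C, D, E
Layer 19-41: 23 each from B, C, D, E = 23*4 = 92 chips; eligible B, C, D, E
Layer 42-48: 7 each from B, C, E = 7*3 = 21 chips; eligible B, C, E
Layer 49-56: 8 each from B, E = 8*2 = 16 chips; eligible B, E

Pot 1: 90 chips, eligible: A, B, C, D, E
Pot 2: 92 chips, eligible: B, C, D, E
Pot 3: 21 chips, eligible: B, C, E
Pot 4: 16 chips, eligible: B, E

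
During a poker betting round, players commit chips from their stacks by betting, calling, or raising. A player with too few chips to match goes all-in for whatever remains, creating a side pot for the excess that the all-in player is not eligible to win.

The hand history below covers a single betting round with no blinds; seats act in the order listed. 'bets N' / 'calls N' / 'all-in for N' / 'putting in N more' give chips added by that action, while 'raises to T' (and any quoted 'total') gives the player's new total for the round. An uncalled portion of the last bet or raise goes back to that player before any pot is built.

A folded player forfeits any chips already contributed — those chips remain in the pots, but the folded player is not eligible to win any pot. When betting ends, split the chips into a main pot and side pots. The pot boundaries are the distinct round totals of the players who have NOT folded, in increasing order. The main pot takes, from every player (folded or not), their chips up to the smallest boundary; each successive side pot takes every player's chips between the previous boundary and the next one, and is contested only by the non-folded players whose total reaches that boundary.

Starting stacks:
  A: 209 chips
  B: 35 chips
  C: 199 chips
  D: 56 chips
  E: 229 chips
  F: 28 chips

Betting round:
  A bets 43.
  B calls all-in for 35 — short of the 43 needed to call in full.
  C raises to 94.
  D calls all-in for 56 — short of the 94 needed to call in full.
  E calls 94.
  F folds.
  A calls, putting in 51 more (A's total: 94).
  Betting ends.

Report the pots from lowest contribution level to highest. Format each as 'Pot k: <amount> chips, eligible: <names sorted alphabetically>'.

Pot 1: 175 chips, eligible: A, B, C, D, E
Pot 2: 84 chips, eligible: A, C, D, E
Pot 3: 114 chips, eligible: A, C, E

Derivation:
Contributions: A=94, B=35, C=94, D=56, E=94
Folded: F
Pot levels (distinct totals of non-folded players): 35, 56, 94
Layer 1-35: 35 each from A, B, C, D, E = 35*5 = 175 chips; eligible A, B, C, D, E
Layer 36-56: 21 each from A, C, D, E = 21*4 = 84 chips; eligible A, C, D, E
Layer 57-94: 38 each from A, C, E = 38*3 = 114 chips; eligible A, C, E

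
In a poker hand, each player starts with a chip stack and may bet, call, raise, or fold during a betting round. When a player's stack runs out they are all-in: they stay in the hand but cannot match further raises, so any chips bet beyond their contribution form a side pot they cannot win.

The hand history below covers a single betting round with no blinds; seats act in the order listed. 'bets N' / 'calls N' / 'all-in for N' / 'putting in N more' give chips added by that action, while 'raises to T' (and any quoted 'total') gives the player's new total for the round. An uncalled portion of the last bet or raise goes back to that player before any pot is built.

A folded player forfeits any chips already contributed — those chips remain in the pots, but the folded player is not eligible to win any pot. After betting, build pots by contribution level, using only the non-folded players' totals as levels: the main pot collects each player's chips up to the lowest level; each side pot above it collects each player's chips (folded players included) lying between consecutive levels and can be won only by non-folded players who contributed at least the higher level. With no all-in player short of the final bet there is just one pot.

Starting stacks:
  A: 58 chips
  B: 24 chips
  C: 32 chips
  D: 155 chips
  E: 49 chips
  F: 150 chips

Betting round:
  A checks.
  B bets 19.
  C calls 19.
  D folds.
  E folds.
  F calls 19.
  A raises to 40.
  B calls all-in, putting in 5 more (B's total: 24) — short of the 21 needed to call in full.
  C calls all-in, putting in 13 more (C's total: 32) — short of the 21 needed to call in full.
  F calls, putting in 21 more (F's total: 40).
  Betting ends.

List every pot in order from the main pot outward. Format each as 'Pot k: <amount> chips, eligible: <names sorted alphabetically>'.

Contributions: A=40, B=24, C=32, F=40
Folded: D, E
Pot levels (distinct totals of non-folded players): 24, 32, 40
Layer 1-24: 24 each from A, B, C, F = 24*4 = 96 chips; eligible A, B, C, F
Layer 25-32: 8 each from A, C, F = 8*3 = 24 chips; eligible A, C, F
Layer 33-40: 8 each from A, F = 8*2 = 16 chips; eligible A, F

Pot 1: 96 chips, eligible: A, B, C, F
Pot 2: 24 chips, eligible: A, C, F
Pot 3: 16 chips, eligible: A, F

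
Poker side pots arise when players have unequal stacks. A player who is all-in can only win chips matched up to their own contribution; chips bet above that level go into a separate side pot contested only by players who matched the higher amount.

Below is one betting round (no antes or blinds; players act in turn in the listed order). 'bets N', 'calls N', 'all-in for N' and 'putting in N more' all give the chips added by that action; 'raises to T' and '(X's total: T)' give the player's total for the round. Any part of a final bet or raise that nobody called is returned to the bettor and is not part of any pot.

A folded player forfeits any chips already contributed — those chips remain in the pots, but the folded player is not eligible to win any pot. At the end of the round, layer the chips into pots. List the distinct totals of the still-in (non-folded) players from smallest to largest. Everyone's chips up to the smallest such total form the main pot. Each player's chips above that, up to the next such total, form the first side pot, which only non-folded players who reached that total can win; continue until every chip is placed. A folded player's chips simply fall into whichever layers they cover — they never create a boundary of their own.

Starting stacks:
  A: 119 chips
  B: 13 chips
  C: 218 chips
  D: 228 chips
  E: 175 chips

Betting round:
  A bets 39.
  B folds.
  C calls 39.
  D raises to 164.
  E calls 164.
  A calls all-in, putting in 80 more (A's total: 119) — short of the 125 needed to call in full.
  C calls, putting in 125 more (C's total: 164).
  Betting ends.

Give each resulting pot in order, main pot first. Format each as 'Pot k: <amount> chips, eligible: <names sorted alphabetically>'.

Contributions: A=119, C=164, D=164, E=164
Folded: B
Pot levels (distinct totals of non-folded players): 119, 164
Layer 1-119: 119 each from A, C, D, E = 119*4 = 476 chips; eligible A, C, D, E
Layer 120-164: 45 each from C, D, E = 45*3 = 135 chips; eligible C, D, E

Pot 1: 476 chips, eligible: A, C, D, E
Pot 2: 135 chips, eligible: C, D, E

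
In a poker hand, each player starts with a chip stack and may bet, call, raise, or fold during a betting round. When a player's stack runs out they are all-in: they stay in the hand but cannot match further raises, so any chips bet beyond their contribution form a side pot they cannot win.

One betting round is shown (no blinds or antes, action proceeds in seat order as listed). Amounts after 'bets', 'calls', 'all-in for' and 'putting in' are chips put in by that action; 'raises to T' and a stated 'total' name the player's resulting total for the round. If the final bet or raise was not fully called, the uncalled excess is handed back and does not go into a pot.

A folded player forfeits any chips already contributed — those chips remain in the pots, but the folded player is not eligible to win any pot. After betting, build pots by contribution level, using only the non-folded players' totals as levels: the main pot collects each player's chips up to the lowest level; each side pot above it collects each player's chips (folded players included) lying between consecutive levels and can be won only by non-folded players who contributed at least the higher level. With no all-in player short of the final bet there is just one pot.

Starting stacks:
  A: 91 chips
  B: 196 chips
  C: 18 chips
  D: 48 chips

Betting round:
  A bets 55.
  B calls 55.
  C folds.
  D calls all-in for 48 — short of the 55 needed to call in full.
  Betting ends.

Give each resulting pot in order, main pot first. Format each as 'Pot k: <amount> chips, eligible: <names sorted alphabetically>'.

Pot 1: 144 chips, eligible: A, B, D
Pot 2: 14 chips, eligible: A, B

Derivation:
Contributions: A=55, B=55, D=48
Folded: C
Pot levels (distinct totals of non-folded players): 48, 55
Layer 1-48: 48 each from A, B, D = 48*3 = 144 chips; eligible A, B, D
Layer 49-55: 7 each from A, B = 7*2 = 14 chips; eligible A, B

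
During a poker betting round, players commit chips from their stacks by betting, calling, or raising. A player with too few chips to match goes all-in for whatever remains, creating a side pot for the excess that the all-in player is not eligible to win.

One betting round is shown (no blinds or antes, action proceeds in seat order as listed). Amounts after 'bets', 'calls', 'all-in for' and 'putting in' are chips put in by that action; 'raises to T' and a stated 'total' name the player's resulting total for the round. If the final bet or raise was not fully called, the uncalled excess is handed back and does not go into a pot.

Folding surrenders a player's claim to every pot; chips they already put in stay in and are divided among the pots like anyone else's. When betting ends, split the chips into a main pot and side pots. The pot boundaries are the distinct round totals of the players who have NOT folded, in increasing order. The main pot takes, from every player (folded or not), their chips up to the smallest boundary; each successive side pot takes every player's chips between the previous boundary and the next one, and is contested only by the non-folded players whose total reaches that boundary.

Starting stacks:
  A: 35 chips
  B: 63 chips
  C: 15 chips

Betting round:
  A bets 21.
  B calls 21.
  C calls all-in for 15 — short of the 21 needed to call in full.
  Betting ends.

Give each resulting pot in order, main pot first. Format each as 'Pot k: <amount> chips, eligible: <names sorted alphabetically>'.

Pot 1: 45 chips, eligible: A, B, C
Pot 2: 12 chips, eligible: A, B

Derivation:
Contributions: A=21, B=21, C=15
Pot levels (distinct totals of non-folded players): 15, 21
Layer 1-15: 15 each from A, B, C = 15*3 = 45 chips; eligible A, B, C
Layer 16-21: 6 each from A, B = 6*2 = 12 chips; eligible A, B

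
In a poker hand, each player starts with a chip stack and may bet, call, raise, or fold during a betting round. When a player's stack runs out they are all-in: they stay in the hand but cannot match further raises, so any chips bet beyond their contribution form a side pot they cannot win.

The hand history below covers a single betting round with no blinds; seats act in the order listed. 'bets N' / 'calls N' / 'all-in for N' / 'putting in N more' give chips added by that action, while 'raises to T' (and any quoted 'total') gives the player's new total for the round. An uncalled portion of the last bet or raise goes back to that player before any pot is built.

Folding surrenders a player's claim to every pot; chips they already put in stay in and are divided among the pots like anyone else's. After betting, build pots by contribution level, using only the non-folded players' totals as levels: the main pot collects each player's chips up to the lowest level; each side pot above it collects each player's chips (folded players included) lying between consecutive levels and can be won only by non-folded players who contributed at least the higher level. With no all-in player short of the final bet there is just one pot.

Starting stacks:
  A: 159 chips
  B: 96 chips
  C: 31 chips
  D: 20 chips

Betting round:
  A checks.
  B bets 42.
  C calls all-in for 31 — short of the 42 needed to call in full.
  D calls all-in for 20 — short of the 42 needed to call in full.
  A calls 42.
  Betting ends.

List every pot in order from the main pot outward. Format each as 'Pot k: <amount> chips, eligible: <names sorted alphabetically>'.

Pot 1: 80 chips, eligible: A, B, C, D
Pot 2: 33 chips, eligible: A, B, C
Pot 3: 22 chips, eligible: A, B

Derivation:
Contributions: A=42, B=42, C=31, D=20
Pot levels (distinct totals of non-folded players): 20, 31, 42
Layer 1-20: 20 each from A, B, C, D = 20*4 = 80 chips; eligible A, B, C, D
Layer 21-31: 11 each from A, B, C = 11*3 = 33 chips; eligible A, B, C
Layer 32-42: 11 each from A, B = 11*2 = 22 chips; eligible A, B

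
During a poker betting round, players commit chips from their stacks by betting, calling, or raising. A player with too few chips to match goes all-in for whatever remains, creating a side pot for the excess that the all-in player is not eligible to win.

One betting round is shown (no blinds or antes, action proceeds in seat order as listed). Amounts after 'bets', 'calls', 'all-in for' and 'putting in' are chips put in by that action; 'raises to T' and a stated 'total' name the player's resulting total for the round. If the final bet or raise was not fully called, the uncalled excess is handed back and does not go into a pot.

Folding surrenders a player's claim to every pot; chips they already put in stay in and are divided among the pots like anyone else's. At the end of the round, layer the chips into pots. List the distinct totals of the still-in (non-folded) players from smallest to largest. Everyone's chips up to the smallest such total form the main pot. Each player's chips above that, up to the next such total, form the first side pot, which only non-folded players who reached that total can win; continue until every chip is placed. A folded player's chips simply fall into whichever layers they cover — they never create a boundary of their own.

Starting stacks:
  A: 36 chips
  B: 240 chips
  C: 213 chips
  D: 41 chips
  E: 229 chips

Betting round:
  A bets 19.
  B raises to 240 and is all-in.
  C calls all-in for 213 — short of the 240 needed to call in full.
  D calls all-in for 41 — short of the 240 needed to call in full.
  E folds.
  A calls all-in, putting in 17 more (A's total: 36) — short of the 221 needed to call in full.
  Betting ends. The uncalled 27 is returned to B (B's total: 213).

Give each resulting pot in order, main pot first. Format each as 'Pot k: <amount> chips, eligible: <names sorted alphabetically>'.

Pot 1: 144 chips, eligible: A, B, C, D
Pot 2: 15 chips, eligible: B, C, D
Pot 3: 344 chips, eligible: B, C

Derivation:
Contributions (after 27 returned to B): A=36, B=213, C=213, D=41
Folded: E
Pot levels (distinct totals of non-folded players): 36, 41, 213
Layer 1-36: 36 each from A, B, C, D = 36*4 = 144 chips; eligible A, B, C, D
Layer 37-41: 5 each from B, C, D = 5*3 = 15 chips; eligible B, C, D
Layer 42-213: 172 each from B, C = 172*2 = 344 chips; eligible B, C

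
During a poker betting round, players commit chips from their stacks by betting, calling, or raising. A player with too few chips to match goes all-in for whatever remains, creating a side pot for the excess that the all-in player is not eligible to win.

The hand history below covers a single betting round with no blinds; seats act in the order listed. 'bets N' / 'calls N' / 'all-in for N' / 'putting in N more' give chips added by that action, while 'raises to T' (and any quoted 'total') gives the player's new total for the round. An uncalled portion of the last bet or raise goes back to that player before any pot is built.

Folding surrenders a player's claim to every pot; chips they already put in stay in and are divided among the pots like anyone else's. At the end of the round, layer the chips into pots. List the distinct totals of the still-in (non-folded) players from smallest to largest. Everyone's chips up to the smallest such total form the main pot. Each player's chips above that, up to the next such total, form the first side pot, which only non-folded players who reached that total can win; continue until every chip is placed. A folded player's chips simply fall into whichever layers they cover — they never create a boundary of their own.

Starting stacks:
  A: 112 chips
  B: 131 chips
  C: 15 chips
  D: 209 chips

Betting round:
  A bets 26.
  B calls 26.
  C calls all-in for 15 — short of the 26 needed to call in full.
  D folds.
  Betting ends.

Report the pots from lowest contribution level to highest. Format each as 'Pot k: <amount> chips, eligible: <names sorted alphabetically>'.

Contributions: A=26, B=26, C=15
Folded: D
Pot levels (distinct totals of non-folded players): 15, 26
Layer 1-15: 15 each from A, B, C = 15*3 = 45 chips; eligible A, B, C
Layer 16-26: 11 each from A, B = 11*2 = 22 chips; eligible A, B

Pot 1: 45 chips, eligible: A, B, C
Pot 2: 22 chips, eligible: A, B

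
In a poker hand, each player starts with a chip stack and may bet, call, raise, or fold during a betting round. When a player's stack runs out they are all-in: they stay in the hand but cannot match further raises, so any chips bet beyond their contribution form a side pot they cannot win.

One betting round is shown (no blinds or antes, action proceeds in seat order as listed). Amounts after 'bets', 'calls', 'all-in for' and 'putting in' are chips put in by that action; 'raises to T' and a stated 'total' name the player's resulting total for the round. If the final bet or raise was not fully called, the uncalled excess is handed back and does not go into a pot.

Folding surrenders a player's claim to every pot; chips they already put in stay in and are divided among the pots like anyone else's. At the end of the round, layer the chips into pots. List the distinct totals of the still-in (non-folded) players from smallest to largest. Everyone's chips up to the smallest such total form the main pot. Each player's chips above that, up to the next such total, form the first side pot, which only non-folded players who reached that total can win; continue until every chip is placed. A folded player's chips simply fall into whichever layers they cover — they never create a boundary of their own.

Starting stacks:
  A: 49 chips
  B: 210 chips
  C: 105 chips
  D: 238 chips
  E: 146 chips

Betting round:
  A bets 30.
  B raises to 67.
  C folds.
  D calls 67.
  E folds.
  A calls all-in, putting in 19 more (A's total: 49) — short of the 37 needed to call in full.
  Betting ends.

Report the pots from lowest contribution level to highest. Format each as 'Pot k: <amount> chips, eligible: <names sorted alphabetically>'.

Pot 1: 147 chips, eligible: A, B, D
Pot 2: 36 chips, eligible: B, D

Derivation:
Contributions: A=49, B=67, D=67
Folded: C, E
Pot levels (distinct totals of non-folded players): 49, 67
Layer 1-49: 49 each from A, B, D = 49*3 = 147 chips; eligible A, B, D
Layer 50-67: 18 each from B, D = 18*2 = 36 chips; eligible B, D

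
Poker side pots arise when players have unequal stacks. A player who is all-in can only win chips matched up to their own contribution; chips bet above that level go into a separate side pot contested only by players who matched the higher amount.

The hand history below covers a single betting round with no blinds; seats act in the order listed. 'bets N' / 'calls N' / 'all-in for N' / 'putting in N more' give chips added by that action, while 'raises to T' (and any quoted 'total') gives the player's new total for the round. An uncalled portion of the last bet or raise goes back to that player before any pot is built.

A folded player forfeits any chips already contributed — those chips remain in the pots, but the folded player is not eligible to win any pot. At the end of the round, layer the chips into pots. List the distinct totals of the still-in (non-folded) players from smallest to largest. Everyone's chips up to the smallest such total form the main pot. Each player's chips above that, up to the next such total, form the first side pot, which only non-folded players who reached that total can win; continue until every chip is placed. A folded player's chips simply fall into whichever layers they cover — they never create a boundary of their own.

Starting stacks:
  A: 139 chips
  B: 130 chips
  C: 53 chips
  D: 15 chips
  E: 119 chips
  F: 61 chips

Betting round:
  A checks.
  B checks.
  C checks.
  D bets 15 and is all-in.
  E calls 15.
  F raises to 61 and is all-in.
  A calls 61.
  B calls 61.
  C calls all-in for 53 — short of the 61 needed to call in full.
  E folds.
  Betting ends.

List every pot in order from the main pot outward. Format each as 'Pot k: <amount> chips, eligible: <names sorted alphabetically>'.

Contributions: A=61, B=61, C=53, D=15, E=15, F=61
Folded: E
Pot levels (distinct totals of non-folded players): 15, 53, 61
Layer 1-15: 15 each from A, B, C, D, E, F = 15*6 = 90 chips; eligible A, B, C, D, F
Layer 16-53: 38 each from A, B, C, F = 38*4 = 152 chips; eligible A, B, C, F
Layer 54-61: 8 each from A, B, F = 8*3 = 24 chips; eligible A, B, F

Pot 1: 90 chips, eligible: A, B, C, D, F
Pot 2: 152 chips, eligible: A, B, C, F
Pot 3: 24 chips, eligible: A, B, F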